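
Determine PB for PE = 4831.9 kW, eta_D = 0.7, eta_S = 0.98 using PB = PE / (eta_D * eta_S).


Formula: PB = PE / (eta_D * eta_S)
Step 1 — combined efficiency = eta_D * eta_S = 0.7 * 0.98 = 0.686
Step 2 — PB = 4831.9 / 0.686 ≈ 7043.6 kW (5 s.f.)

7043.6 kW


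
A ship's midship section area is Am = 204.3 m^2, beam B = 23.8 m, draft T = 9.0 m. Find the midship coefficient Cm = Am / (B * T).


Formula: Cm = Am / (B * T)
Step 1 — B * T = 23.8 * 9.0 = 214.2 m^2
Step 2 — Cm = 204.3 / 214.2 ≈ 0.95378 (5 s.f.)

0.95378


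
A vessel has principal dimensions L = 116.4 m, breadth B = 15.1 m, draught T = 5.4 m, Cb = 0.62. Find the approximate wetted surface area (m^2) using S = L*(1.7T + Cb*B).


Formula: S = 1.7*L*T + V/T with V = Cb*L*B*T, i.e. S = L * (1.7*T + Cb*B)
Step 1 — 1.7*T = 1.7 * 5.4 = 9.18 m
Step 2 — Cb*B = 0.62 * 15.1 = 9.362 m
Step 3 — 1.7*T + Cb*B = 9.18 + 9.362 = 18.542 m
Step 4 — S = 116.4 * 18.542 ≈ 2158.3 m^2 (5 s.f.)

2158.3 m^2


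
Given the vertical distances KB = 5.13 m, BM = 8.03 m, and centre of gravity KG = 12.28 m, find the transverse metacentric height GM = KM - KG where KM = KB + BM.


Formula: GM = KB + BM - KG
Step 1 — KM = KB + BM = 5.13 + 8.03 = 13.16 m
Step 2 — GM = KM - KG = 13.16 - 12.28 = 0.88 m

0.88 m


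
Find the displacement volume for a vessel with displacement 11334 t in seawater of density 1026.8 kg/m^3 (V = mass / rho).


Formula: V = mass / rho
Step 1 — convert tonnes to kg: 11334 t * 1000 = 11334000 kg
Step 2 — V = 11334000 / 1026.8 ≈ 11038 m^3 (5 s.f.)

11038 m^3


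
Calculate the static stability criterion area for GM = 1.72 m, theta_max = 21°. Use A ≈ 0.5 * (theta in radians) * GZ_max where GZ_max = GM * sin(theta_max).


Formula: GZ_max = GM * sin(theta); Area = 0.5 * theta_rad * GZ_max
Step 1 — GZ_max = 1.72 * sin(21°) = 1.72 * 0.358368 = 0.616393 m
Step 2 — theta_rad = 21 * pi/180 = 0.366519 rad
Step 3 — Area = 0.5 * 0.366519 * 0.616393 ≈ 0.11296 m·rad (5 s.f.)

0.11296 m·rad


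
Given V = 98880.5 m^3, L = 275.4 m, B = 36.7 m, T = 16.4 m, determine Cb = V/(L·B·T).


Formula: Cb = V / (L * B * T)
Step 1 — L * B * T = 275.4 * 36.7 * 16.4 = 165757.752 m^3
Step 2 — Cb = 98880.5 / 165757.752 ≈ 0.59654 (5 s.f.)

0.59654


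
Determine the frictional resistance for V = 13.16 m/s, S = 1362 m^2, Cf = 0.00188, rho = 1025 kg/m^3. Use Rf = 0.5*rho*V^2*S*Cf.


Formula: Rf = 0.5 * rho * V^2 * S * Cf
Step 1 — V^2 = 13.16^2 = 173.1856
Step 2 — 0.5 * rho * V^2 = 0.5 * 1025 * 173.1856 = 88757.62
Step 3 — Rf = 88757.62 * 1362 * 0.00188 ≈ 227270 N (5 s.f.)

227270 N


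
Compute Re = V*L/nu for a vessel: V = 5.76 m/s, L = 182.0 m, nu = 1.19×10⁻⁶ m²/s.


Formula: Re = V * L / nu
Step 1 — V * L = 5.76 * 182.0 = 1048.32 m^2/s
Step 2 — Re = 1048.32 / 1.19e-6 = 8.81e+08

8.81e+08


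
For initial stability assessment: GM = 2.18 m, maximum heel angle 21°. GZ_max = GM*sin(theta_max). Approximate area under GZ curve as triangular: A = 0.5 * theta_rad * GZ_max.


Formula: GZ_max = GM * sin(theta); Area = 0.5 * theta_rad * GZ_max
Step 1 — GZ_max = 2.18 * sin(21°) = 2.18 * 0.358368 = 0.781242 m
Step 2 — theta_rad = 21 * pi/180 = 0.366519 rad
Step 3 — Area = 0.5 * 0.366519 * 0.781242 ≈ 0.14317 m·rad (5 s.f.)

0.14317 m·rad


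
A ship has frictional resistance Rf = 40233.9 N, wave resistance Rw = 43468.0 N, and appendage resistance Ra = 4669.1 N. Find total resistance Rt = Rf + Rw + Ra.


Formula: Rt = Rf + Rw + Ra
Substituting: Rt = 40233.9 + 43468.0 + 4669.1
Result: Rt = 88371.0 N

88371.0 N


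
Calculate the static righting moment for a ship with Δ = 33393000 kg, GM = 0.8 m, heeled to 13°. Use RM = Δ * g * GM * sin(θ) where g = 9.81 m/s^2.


Formula: GZ = GM * sin(theta); RM = disp * g * GZ
Step 1 — GZ = 0.8 * sin(13°) = 0.8 * 0.224951 = 0.179961 m
Step 2 — RM = 33393000 * 9.81 * 0.179961 ≈ 58953000 N·m (5 s.f.)

58953000 N·m


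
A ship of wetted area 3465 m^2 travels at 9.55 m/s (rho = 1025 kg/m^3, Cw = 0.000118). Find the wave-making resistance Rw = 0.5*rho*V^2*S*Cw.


Formula: Rw = 0.5 * rho * V^2 * S * Cw
Step 1 — V^2 = 9.55^2 = 91.2025
Step 2 — 0.5 * rho * V^2 = 0.5 * 1025 * 91.2025 = 46741.28125
Step 3 — Rw = 46741.28125 * 3465 * 0.000118 ≈ 19111 N (5 s.f.)

19111 N


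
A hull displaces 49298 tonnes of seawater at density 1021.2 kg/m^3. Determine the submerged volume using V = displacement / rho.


Formula: V = mass / rho
Step 1 — convert tonnes to kg: 49298 t * 1000 = 49298000 kg
Step 2 — V = 49298000 / 1021.2 ≈ 48275 m^3 (5 s.f.)

48275 m^3


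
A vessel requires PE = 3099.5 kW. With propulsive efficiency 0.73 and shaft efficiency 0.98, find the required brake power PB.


Formula: PB = PE / (eta_D * eta_S)
Step 1 — combined efficiency = eta_D * eta_S = 0.73 * 0.98 = 0.7154
Step 2 — PB = 3099.5 / 0.7154 ≈ 4332.5 kW (5 s.f.)

4332.5 kW


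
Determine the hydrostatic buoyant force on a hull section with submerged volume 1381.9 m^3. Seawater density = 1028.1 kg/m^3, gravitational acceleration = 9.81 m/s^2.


Formula: Fb = rho * g * V
Substituting: Fb = 1028.1 * 9.81 * 1381.9
Intermediate: 1028.1 * 9.81 = 10085.661
Result: Fb = 10085.661 * 1381.9 ≈ 13937000 N (5 s.f.)

13937000 N


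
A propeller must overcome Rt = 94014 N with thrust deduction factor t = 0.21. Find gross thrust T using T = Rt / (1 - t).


Formula: T = Rt / (1 - t)
Step 1 — (1 - t) = 1 - 0.21 = 0.79
Step 2 — T = 94014 / 0.79 ≈ 119010 N (5 s.f.)

119010 N


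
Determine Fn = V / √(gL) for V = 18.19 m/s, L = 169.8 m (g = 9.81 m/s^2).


Formula: Fn = V / sqrt(g * L)
Step 1 — g * L = 9.81 * 169.8 = 1665.738
Step 2 — sqrt(g * L) = sqrt(1665.738) = 40.813454
Step 3 — Fn = 18.19 / 40.813454 ≈ 0.44569 (5 s.f.)

0.44569


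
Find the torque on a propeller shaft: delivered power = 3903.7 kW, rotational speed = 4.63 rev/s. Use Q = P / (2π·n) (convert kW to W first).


Formula: Q = P_W / (2 * pi * n)
Step 1 — P_W = 3903.7 kW * 1000 = 3903700.0 W
Step 2 — 2 * pi * n = 2 * pi * 4.63 = 29.091148
Step 3 — Q = 3903700.0 / 29.091148 ≈ 134190 N·m (5 s.f.)

134190 N·m


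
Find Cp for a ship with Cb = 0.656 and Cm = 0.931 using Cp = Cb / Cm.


Formula: Cp = Cb / Cm
Substituting: Cp = 0.656 / 0.931
Result: Cp ≈ 0.70462 (5 s.f.)

0.70462


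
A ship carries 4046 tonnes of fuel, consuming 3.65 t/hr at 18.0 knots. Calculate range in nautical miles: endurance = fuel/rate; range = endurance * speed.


Formula: endurance = fuel / rate; range = endurance * speed
Step 1 — endurance = 4046 / 3.65 = 1108.4932 hours
Step 2 — range = 1108.4932 * 18.0 ≈ 19953 nautical miles (5 s.f.)

19953 NM


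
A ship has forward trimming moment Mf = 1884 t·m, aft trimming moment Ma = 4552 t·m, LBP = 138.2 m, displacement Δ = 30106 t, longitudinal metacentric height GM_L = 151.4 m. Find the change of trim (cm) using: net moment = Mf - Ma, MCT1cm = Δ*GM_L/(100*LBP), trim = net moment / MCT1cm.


Formula: net trimming moment = Mf - Ma; MCT1cm = Δ*GM_L/(100*LBP); trim = net moment / MCT1cm
Step 1 — net trimming moment = 1884 - 4552 = -2668 t·m
Step 2 — MCT1cm = 30106 * 151.4 / (100 * 138.2) = 329.8154 t·m/cm
Step 3 — trim = -2668 / 329.8154 ≈ -8.0894 cm (5 s.f.)

-8.0894 cm


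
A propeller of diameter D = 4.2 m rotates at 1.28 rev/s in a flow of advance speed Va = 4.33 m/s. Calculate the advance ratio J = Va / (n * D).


Formula: J = Va / (n * D)
Step 1 — n * D = 1.28 * 4.2 = 5.376
Step 2 — J = 4.33 / 5.376 ≈ 0.80543 (5 s.f.)

0.80543


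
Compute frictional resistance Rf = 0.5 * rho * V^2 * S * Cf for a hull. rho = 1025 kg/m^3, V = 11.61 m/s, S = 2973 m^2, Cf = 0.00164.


Formula: Rf = 0.5 * rho * V^2 * S * Cf
Step 1 — V^2 = 11.61^2 = 134.7921
Step 2 — 0.5 * rho * V^2 = 0.5 * 1025 * 134.7921 = 69080.95125
Step 3 — Rf = 69080.95125 * 2973 * 0.00164 ≈ 336820 N (5 s.f.)

336820 N


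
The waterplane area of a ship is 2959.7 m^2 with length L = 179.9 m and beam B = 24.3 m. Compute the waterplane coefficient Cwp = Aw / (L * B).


Formula: Cwp = Aw / (L * B)
Step 1 — L * B = 179.9 * 24.3 = 4371.57 m^2
Step 2 — Cwp = 2959.7 / 4371.57 ≈ 0.67703 (5 s.f.)

0.67703


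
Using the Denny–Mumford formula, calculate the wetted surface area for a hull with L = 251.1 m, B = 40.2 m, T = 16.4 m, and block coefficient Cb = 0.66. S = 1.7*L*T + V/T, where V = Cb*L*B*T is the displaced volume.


Formula: S = 1.7*L*T + V/T with V = Cb*L*B*T, i.e. S = L * (1.7*T + Cb*B)
Step 1 — 1.7*T = 1.7 * 16.4 = 27.88 m
Step 2 — Cb*B = 0.66 * 40.2 = 26.532 m
Step 3 — 1.7*T + Cb*B = 27.88 + 26.532 = 54.412 m
Step 4 — S = 251.1 * 54.412 ≈ 13663 m^2 (5 s.f.)

13663 m^2


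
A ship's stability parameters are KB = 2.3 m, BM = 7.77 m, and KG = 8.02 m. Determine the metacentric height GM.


Formula: GM = KB + BM - KG
Step 1 — KM = KB + BM = 2.3 + 7.77 = 10.07 m
Step 2 — GM = KM - KG = 10.07 - 8.02 = 2.05 m

2.05 m


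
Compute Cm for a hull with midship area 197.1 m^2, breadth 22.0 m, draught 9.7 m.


Formula: Cm = Am / (B * T)
Step 1 — B * T = 22.0 * 9.7 = 213.4 m^2
Step 2 — Cm = 197.1 / 213.4 ≈ 0.92362 (5 s.f.)

0.92362


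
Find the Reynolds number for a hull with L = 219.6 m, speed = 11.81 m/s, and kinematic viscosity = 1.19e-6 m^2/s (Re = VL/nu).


Formula: Re = V * L / nu
Step 1 — V * L = 11.81 * 219.6 = 2593.476 m^2/s
Step 2 — Re = 2593.476 / 1.19e-6 = 2.18e+09

2.18e+09


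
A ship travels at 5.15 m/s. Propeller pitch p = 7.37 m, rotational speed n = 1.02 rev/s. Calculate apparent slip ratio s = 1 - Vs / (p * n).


Formula: s = 1 - Vs / (p * n)
Step 1 — p * n = 7.37 * 1.02 = 7.5174
Step 2 — Vs / (p*n) = 5.15 / 7.5174 = 0.685077 (6 d.p.)
Step 3 — s = 1 - 0.685077 = 0.314923

0.314923


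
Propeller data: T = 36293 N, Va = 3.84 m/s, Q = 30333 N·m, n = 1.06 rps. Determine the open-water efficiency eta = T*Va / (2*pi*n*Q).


Formula: eta = T * Va / (2 * pi * n * Q)
Step 1 — numerator = T * Va = 36293 * 3.84 = 139365.12
Step 2 — 2 * pi * n = 2 * pi * 1.06 = 6.660176
Step 3 — denominator = 6.660176 * 30333 = 202023.12
Step 4 — eta = 139365.12 / 202023.12 ≈ 0.68985 (5 s.f.)

0.68985


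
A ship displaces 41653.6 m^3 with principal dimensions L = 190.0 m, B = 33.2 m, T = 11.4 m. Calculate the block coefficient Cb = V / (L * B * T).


Formula: Cb = V / (L * B * T)
Step 1 — L * B * T = 190.0 * 33.2 * 11.4 = 71911.2 m^3
Step 2 — Cb = 41653.6 / 71911.2 ≈ 0.57924 (5 s.f.)

0.57924


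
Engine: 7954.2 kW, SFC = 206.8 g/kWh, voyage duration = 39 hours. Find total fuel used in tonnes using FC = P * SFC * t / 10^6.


Formula: FC (tonnes) = P * SFC * t / 1,000,000
Step 1 — P * SFC * t = 7954.2 * 206.8 * 39 = 64152213.84 g
Step 2 — FC (tonnes) = 64152213.84 / 1,000,000 ≈ 64.152 tonnes (5 s.f.)

64.152 tonnes


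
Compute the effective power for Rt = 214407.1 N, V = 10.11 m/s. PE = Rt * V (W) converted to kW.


Formula: PE = Rt * V / 1000 (kW)
Step 1 — PE (W) = 214407.1 * 10.11 = 2167655.781 W
Step 2 — PE (kW) = 2167655.781 / 1000 ≈ 2167.7 kW (5 s.f.)

2167.7 kW


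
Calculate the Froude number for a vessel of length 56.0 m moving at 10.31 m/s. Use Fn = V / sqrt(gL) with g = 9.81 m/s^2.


Formula: Fn = V / sqrt(g * L)
Step 1 — g * L = 9.81 * 56.0 = 549.36
Step 2 — sqrt(g * L) = sqrt(549.36) = 23.43843
Step 3 — Fn = 10.31 / 23.43843 ≈ 0.43988 (5 s.f.)

0.43988


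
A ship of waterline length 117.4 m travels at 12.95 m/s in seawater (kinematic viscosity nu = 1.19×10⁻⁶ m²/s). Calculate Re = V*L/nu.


Formula: Re = V * L / nu
Step 1 — V * L = 12.95 * 117.4 = 1520.33 m^2/s
Step 2 — Re = 1520.33 / 1.19e-6 = 1.28e+09

1.28e+09


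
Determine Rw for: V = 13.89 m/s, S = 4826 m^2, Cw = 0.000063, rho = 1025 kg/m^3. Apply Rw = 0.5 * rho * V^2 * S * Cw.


Formula: Rw = 0.5 * rho * V^2 * S * Cw
Step 1 — V^2 = 13.89^2 = 192.9321
Step 2 — 0.5 * rho * V^2 = 0.5 * 1025 * 192.9321 = 98877.70125
Step 3 — Rw = 98877.70125 * 4826 * 0.000063 ≈ 30063 N (5 s.f.)

30063 N


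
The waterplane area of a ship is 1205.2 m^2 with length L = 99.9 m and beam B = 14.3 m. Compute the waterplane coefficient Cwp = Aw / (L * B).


Formula: Cwp = Aw / (L * B)
Step 1 — L * B = 99.9 * 14.3 = 1428.57 m^2
Step 2 — Cwp = 1205.2 / 1428.57 ≈ 0.84364 (5 s.f.)

0.84364


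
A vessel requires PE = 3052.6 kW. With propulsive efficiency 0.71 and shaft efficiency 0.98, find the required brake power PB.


Formula: PB = PE / (eta_D * eta_S)
Step 1 — combined efficiency = eta_D * eta_S = 0.71 * 0.98 = 0.6958
Step 2 — PB = 3052.6 / 0.6958 ≈ 4387.2 kW (5 s.f.)

4387.2 kW


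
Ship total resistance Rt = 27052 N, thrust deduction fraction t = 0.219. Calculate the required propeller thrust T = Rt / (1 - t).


Formula: T = Rt / (1 - t)
Step 1 — (1 - t) = 1 - 0.219 = 0.781
Step 2 — T = 27052 / 0.781 ≈ 34638 N (5 s.f.)

34638 N


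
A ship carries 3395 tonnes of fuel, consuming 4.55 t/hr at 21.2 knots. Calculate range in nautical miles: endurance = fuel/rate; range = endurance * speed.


Formula: endurance = fuel / rate; range = endurance * speed
Step 1 — endurance = 3395 / 4.55 = 746.1538 hours
Step 2 — range = 746.1538 * 21.2 ≈ 15818 nautical miles (5 s.f.)

15818 NM


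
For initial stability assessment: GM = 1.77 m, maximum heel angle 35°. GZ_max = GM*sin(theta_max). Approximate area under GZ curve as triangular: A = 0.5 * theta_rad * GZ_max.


Formula: GZ_max = GM * sin(theta); Area = 0.5 * theta_rad * GZ_max
Step 1 — GZ_max = 1.77 * sin(35°) = 1.77 * 0.573576 = 1.01523 m
Step 2 — theta_rad = 35 * pi/180 = 0.610865 rad
Step 3 — Area = 0.5 * 0.610865 * 1.01523 ≈ 0.31008 m·rad (5 s.f.)

0.31008 m·rad


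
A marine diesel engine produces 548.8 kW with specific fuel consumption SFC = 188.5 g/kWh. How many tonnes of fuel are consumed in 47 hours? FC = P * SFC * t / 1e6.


Formula: FC (tonnes) = P * SFC * t / 1,000,000
Step 1 — P * SFC * t = 548.8 * 188.5 * 47 = 4862093.6 g
Step 2 — FC (tonnes) = 4862093.6 / 1,000,000 ≈ 4.8621 tonnes (5 s.f.)

4.8621 tonnes


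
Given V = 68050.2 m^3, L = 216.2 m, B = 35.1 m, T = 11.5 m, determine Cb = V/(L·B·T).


Formula: Cb = V / (L * B * T)
Step 1 — L * B * T = 216.2 * 35.1 * 11.5 = 87269.13 m^3
Step 2 — Cb = 68050.2 / 87269.13 ≈ 0.77977 (5 s.f.)

0.77977


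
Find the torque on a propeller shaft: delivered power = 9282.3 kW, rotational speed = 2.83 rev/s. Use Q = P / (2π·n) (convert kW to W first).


Formula: Q = P_W / (2 * pi * n)
Step 1 — P_W = 9282.3 kW * 1000 = 9282300.0 W
Step 2 — 2 * pi * n = 2 * pi * 2.83 = 17.781414
Step 3 — Q = 9282300.0 / 17.781414 ≈ 522020 N·m (5 s.f.)

522020 N·m


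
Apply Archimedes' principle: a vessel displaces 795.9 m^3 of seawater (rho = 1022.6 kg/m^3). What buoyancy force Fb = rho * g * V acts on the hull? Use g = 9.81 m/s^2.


Formula: Fb = rho * g * V
Substituting: Fb = 1022.6 * 9.81 * 795.9
Intermediate: 1022.6 * 9.81 = 10031.706
Result: Fb = 10031.706 * 795.9 ≈ 7984200 N (5 s.f.)

7984200 N


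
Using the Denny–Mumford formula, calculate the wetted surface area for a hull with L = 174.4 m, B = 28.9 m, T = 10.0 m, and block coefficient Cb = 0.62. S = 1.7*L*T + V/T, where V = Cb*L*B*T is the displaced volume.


Formula: S = 1.7*L*T + V/T with V = Cb*L*B*T, i.e. S = L * (1.7*T + Cb*B)
Step 1 — 1.7*T = 1.7 * 10.0 = 17.0 m
Step 2 — Cb*B = 0.62 * 28.9 = 17.918 m
Step 3 — 1.7*T + Cb*B = 17.0 + 17.918 = 34.918 m
Step 4 — S = 174.4 * 34.918 ≈ 6089.7 m^2 (5 s.f.)

6089.7 m^2


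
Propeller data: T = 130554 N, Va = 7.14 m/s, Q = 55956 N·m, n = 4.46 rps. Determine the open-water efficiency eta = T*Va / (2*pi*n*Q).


Formula: eta = T * Va / (2 * pi * n * Q)
Step 1 — numerator = T * Va = 130554 * 7.14 = 932155.56
Step 2 — 2 * pi * n = 2 * pi * 4.46 = 28.023006
Step 3 — denominator = 28.023006 * 55956 = 1568055.32
Step 4 — eta = 932155.56 / 1568055.32 ≈ 0.59447 (5 s.f.)

0.59447


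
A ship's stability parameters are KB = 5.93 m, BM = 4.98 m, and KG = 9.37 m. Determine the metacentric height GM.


Formula: GM = KB + BM - KG
Step 1 — KM = KB + BM = 5.93 + 4.98 = 10.91 m
Step 2 — GM = KM - KG = 10.91 - 9.37 = 1.54 m

1.54 m


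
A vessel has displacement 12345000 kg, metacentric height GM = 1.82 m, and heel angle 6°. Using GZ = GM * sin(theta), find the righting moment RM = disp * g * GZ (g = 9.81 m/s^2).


Formula: GZ = GM * sin(theta); RM = disp * g * GZ
Step 1 — GZ = 1.82 * sin(6°) = 1.82 * 0.104528 = 0.190241 m
Step 2 — RM = 12345000 * 9.81 * 0.190241 ≈ 23039000 N·m (5 s.f.)

23039000 N·m


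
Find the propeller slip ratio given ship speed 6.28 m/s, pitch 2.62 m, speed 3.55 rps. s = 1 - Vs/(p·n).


Formula: s = 1 - Vs / (p * n)
Step 1 — p * n = 2.62 * 3.55 = 9.301
Step 2 — Vs / (p*n) = 6.28 / 9.301 = 0.675196 (6 d.p.)
Step 3 — s = 1 - 0.675196 = 0.324804

0.324804


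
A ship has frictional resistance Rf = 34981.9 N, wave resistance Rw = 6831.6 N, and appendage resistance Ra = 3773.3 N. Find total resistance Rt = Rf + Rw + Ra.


Formula: Rt = Rf + Rw + Ra
Substituting: Rt = 34981.9 + 6831.6 + 3773.3
Result: Rt = 45586.8 N

45586.8 N


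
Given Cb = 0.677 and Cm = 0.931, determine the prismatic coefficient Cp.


Formula: Cp = Cb / Cm
Substituting: Cp = 0.677 / 0.931
Result: Cp ≈ 0.72718 (5 s.f.)

0.72718


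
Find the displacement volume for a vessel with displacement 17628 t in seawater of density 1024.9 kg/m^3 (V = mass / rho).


Formula: V = mass / rho
Step 1 — convert tonnes to kg: 17628 t * 1000 = 17628000 kg
Step 2 — V = 17628000 / 1024.9 ≈ 17200 m^3 (5 s.f.)

17200 m^3


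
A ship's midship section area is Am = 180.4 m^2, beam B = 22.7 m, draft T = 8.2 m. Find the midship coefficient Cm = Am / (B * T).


Formula: Cm = Am / (B * T)
Step 1 — B * T = 22.7 * 8.2 = 186.14 m^2
Step 2 — Cm = 180.4 / 186.14 ≈ 0.96916 (5 s.f.)

0.96916


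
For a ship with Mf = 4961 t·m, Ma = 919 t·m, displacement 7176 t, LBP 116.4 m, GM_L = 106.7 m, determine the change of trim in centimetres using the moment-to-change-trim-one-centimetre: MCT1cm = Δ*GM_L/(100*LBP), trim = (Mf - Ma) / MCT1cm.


Formula: net trimming moment = Mf - Ma; MCT1cm = Δ*GM_L/(100*LBP); trim = net moment / MCT1cm
Step 1 — net trimming moment = 4961 - 919 = 4042 t·m
Step 2 — MCT1cm = 7176 * 106.7 / (100 * 116.4) = 65.78 t·m/cm
Step 3 — trim = 4042 / 65.78 ≈ 61.447 cm (5 s.f.)

61.447 cm


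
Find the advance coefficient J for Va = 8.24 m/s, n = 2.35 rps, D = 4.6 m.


Formula: J = Va / (n * D)
Step 1 — n * D = 2.35 * 4.6 = 10.81
Step 2 — J = 8.24 / 10.81 ≈ 0.76226 (5 s.f.)

0.76226


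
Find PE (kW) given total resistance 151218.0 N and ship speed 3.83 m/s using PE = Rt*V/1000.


Formula: PE = Rt * V / 1000 (kW)
Step 1 — PE (W) = 151218.0 * 3.83 = 579164.94 W
Step 2 — PE (kW) = 579164.94 / 1000 ≈ 579.16 kW (5 s.f.)

579.16 kW


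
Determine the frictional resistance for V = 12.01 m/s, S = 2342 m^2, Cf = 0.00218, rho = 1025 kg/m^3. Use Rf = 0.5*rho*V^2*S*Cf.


Formula: Rf = 0.5 * rho * V^2 * S * Cf
Step 1 — V^2 = 12.01^2 = 144.2401
Step 2 — 0.5 * rho * V^2 = 0.5 * 1025 * 144.2401 = 73923.05125
Step 3 — Rf = 73923.05125 * 2342 * 0.00218 ≈ 377420 N (5 s.f.)

377420 N


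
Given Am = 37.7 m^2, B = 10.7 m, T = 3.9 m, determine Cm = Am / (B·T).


Formula: Cm = Am / (B * T)
Step 1 — B * T = 10.7 * 3.9 = 41.73 m^2
Step 2 — Cm = 37.7 / 41.73 ≈ 0.90343 (5 s.f.)

0.90343


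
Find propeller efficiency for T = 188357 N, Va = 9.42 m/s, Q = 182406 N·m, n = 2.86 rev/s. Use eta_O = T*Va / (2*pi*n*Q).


Formula: eta = T * Va / (2 * pi * n * Q)
Step 1 — numerator = T * Va = 188357 * 9.42 = 1774322.94
Step 2 — 2 * pi * n = 2 * pi * 2.86 = 17.96991
Step 3 — denominator = 17.96991 * 182406 = 3277819.4
Step 4 — eta = 1774322.94 / 3277819.4 ≈ 0.54131 (5 s.f.)

0.54131


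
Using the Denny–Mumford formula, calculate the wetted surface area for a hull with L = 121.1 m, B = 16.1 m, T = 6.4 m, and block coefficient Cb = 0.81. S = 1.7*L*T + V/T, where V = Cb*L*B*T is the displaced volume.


Formula: S = 1.7*L*T + V/T with V = Cb*L*B*T, i.e. S = L * (1.7*T + Cb*B)
Step 1 — 1.7*T = 1.7 * 6.4 = 10.88 m
Step 2 — Cb*B = 0.81 * 16.1 = 13.041 m
Step 3 — 1.7*T + Cb*B = 10.88 + 13.041 = 23.921 m
Step 4 — S = 121.1 * 23.921 ≈ 2896.8 m^2 (5 s.f.)

2896.8 m^2


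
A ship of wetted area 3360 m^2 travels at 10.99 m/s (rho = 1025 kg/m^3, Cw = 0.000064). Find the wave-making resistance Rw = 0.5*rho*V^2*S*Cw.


Formula: Rw = 0.5 * rho * V^2 * S * Cw
Step 1 — V^2 = 10.99^2 = 120.7801
Step 2 — 0.5 * rho * V^2 = 0.5 * 1025 * 120.7801 = 61899.80125
Step 3 — Rw = 61899.80125 * 3360 * 0.000064 ≈ 13311 N (5 s.f.)

13311 N


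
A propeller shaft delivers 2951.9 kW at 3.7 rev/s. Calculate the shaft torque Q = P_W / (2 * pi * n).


Formula: Q = P_W / (2 * pi * n)
Step 1 — P_W = 2951.9 kW * 1000 = 2951900.0 W
Step 2 — 2 * pi * n = 2 * pi * 3.7 = 23.247786
Step 3 — Q = 2951900.0 / 23.247786 ≈ 126980 N·m (5 s.f.)

126980 N·m


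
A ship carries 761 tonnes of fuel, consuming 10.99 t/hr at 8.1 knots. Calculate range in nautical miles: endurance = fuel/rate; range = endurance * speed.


Formula: endurance = fuel / rate; range = endurance * speed
Step 1 — endurance = 761 / 10.99 = 69.2448 hours
Step 2 — range = 69.2448 * 8.1 ≈ 560.88 nautical miles (5 s.f.)

560.88 NM


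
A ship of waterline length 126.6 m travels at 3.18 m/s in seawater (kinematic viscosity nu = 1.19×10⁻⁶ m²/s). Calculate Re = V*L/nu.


Formula: Re = V * L / nu
Step 1 — V * L = 3.18 * 126.6 = 402.588 m^2/s
Step 2 — Re = 402.588 / 1.19e-6 = 3.38e+08

3.38e+08


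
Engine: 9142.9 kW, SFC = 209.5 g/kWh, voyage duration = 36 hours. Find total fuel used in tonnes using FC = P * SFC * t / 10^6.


Formula: FC (tonnes) = P * SFC * t / 1,000,000
Step 1 — P * SFC * t = 9142.9 * 209.5 * 36 = 68955751.8 g
Step 2 — FC (tonnes) = 68955751.8 / 1,000,000 ≈ 68.956 tonnes (5 s.f.)

68.956 tonnes


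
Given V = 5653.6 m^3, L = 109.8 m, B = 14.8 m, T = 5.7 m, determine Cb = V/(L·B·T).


Formula: Cb = V / (L * B * T)
Step 1 — L * B * T = 109.8 * 14.8 * 5.7 = 9262.728 m^3
Step 2 — Cb = 5653.6 / 9262.728 ≈ 0.61036 (5 s.f.)

0.61036


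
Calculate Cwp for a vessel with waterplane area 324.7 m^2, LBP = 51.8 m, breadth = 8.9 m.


Formula: Cwp = Aw / (L * B)
Step 1 — L * B = 51.8 * 8.9 = 461.02 m^2
Step 2 — Cwp = 324.7 / 461.02 ≈ 0.70431 (5 s.f.)

0.70431


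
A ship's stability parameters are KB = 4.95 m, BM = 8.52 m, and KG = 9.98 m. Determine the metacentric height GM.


Formula: GM = KB + BM - KG
Step 1 — KM = KB + BM = 4.95 + 8.52 = 13.47 m
Step 2 — GM = KM - KG = 13.47 - 9.98 = 3.49 m

3.49 m


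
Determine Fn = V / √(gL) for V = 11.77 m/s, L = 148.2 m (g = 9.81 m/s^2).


Formula: Fn = V / sqrt(g * L)
Step 1 — g * L = 9.81 * 148.2 = 1453.842
Step 2 — sqrt(g * L) = sqrt(1453.842) = 38.12928
Step 3 — Fn = 11.77 / 38.12928 ≈ 0.30869 (5 s.f.)

0.30869


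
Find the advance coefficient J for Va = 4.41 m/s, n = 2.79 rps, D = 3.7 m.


Formula: J = Va / (n * D)
Step 1 — n * D = 2.79 * 3.7 = 10.323
Step 2 — J = 4.41 / 10.323 ≈ 0.42720 (5 s.f.)

0.42720


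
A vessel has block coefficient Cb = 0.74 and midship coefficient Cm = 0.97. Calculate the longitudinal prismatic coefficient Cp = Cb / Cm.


Formula: Cp = Cb / Cm
Substituting: Cp = 0.74 / 0.97
Result: Cp ≈ 0.76289 (5 s.f.)

0.76289


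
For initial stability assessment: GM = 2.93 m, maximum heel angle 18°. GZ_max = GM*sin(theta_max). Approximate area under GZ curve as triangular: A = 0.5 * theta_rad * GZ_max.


Formula: GZ_max = GM * sin(theta); Area = 0.5 * theta_rad * GZ_max
Step 1 — GZ_max = 2.93 * sin(18°) = 2.93 * 0.309017 = 0.90542 m
Step 2 — theta_rad = 18 * pi/180 = 0.314159 rad
Step 3 — Area = 0.5 * 0.314159 * 0.90542 ≈ 0.14222 m·rad (5 s.f.)

0.14222 m·rad


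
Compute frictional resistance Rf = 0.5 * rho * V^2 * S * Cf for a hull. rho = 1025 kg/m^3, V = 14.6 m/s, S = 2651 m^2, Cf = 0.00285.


Formula: Rf = 0.5 * rho * V^2 * S * Cf
Step 1 — V^2 = 14.6^2 = 213.16
Step 2 — 0.5 * rho * V^2 = 0.5 * 1025 * 213.16 = 109244.5
Step 3 — Rf = 109244.5 * 2651 * 0.00285 ≈ 825380 N (5 s.f.)

825380 N


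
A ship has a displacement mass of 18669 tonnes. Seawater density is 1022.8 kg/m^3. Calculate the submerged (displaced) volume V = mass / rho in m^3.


Formula: V = mass / rho
Step 1 — convert tonnes to kg: 18669 t * 1000 = 18669000 kg
Step 2 — V = 18669000 / 1022.8 ≈ 18253 m^3 (5 s.f.)

18253 m^3


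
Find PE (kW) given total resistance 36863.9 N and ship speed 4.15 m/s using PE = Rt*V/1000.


Formula: PE = Rt * V / 1000 (kW)
Step 1 — PE (W) = 36863.9 * 4.15 = 152985.185 W
Step 2 — PE (kW) = 152985.185 / 1000 ≈ 152.99 kW (5 s.f.)

152.99 kW


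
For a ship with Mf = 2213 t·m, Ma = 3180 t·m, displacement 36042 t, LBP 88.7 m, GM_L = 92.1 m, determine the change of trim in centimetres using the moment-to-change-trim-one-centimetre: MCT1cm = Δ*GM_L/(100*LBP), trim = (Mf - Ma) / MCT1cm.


Formula: net trimming moment = Mf - Ma; MCT1cm = Δ*GM_L/(100*LBP); trim = net moment / MCT1cm
Step 1 — net trimming moment = 2213 - 3180 = -967 t·m
Step 2 — MCT1cm = 36042 * 92.1 / (100 * 88.7) = 374.2354 t·m/cm
Step 3 — trim = -967 / 374.2354 ≈ -2.5839 cm (5 s.f.)

-2.5839 cm


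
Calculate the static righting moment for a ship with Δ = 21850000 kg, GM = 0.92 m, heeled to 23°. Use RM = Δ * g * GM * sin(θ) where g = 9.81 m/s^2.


Formula: GZ = GM * sin(theta); RM = disp * g * GZ
Step 1 — GZ = 0.92 * sin(23°) = 0.92 * 0.390731 = 0.359473 m
Step 2 — RM = 21850000 * 9.81 * 0.359473 ≈ 77052000 N·m (5 s.f.)

77052000 N·m


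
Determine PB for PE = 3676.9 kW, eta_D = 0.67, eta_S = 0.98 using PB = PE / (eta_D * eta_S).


Formula: PB = PE / (eta_D * eta_S)
Step 1 — combined efficiency = eta_D * eta_S = 0.67 * 0.98 = 0.6566
Step 2 — PB = 3676.9 / 0.6566 ≈ 5599.9 kW (5 s.f.)

5599.9 kW


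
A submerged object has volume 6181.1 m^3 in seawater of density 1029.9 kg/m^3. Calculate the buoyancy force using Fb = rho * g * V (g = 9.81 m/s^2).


Formula: Fb = rho * g * V
Substituting: Fb = 1029.9 * 9.81 * 6181.1
Intermediate: 1029.9 * 9.81 = 10103.319
Result: Fb = 10103.319 * 6181.1 ≈ 62450000 N (5 s.f.)

62450000 N


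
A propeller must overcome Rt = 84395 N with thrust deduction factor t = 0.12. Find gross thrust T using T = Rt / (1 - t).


Formula: T = Rt / (1 - t)
Step 1 — (1 - t) = 1 - 0.12 = 0.88
Step 2 — T = 84395 / 0.88 ≈ 95903 N (5 s.f.)

95903 N


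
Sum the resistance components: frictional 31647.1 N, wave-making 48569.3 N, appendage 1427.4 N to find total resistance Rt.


Formula: Rt = Rf + Rw + Ra
Substituting: Rt = 31647.1 + 48569.3 + 1427.4
Result: Rt = 81643.8 N

81643.8 N


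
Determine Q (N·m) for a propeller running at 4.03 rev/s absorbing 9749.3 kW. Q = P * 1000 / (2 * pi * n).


Formula: Q = P_W / (2 * pi * n)
Step 1 — P_W = 9749.3 kW * 1000 = 9749300.0 W
Step 2 — 2 * pi * n = 2 * pi * 4.03 = 25.321237
Step 3 — Q = 9749300.0 / 25.321237 ≈ 385020 N·m (5 s.f.)

385020 N·m


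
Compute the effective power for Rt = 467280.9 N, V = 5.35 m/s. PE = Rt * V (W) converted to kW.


Formula: PE = Rt * V / 1000 (kW)
Step 1 — PE (W) = 467280.9 * 5.35 = 2499952.815 W
Step 2 — PE (kW) = 2499952.815 / 1000 ≈ 2500.0 kW (5 s.f.)

2500.0 kW


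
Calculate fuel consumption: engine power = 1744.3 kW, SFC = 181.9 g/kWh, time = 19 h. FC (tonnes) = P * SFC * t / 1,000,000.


Formula: FC (tonnes) = P * SFC * t / 1,000,000
Step 1 — P * SFC * t = 1744.3 * 181.9 * 19 = 6028475.23 g
Step 2 — FC (tonnes) = 6028475.23 / 1,000,000 ≈ 6.0285 tonnes (5 s.f.)

6.0285 tonnes


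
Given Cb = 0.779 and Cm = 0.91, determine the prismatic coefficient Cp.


Formula: Cp = Cb / Cm
Substituting: Cp = 0.779 / 0.91
Result: Cp ≈ 0.85604 (5 s.f.)

0.85604


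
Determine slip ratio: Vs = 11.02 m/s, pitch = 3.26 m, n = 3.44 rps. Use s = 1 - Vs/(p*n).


Formula: s = 1 - Vs / (p * n)
Step 1 — p * n = 3.26 * 3.44 = 11.2144
Step 2 — Vs / (p*n) = 11.02 / 11.2144 = 0.982665 (6 d.p.)
Step 3 — s = 1 - 0.982665 = 0.017335

0.017335


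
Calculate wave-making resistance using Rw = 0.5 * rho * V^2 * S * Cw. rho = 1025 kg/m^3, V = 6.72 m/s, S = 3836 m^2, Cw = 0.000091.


Formula: Rw = 0.5 * rho * V^2 * S * Cw
Step 1 — V^2 = 6.72^2 = 45.1584
Step 2 — 0.5 * rho * V^2 = 0.5 * 1025 * 45.1584 = 23143.68
Step 3 — Rw = 23143.68 * 3836 * 0.000091 ≈ 8078.9 N (5 s.f.)

8078.9 N


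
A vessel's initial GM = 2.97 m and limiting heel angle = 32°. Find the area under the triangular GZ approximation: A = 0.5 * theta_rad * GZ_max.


Formula: GZ_max = GM * sin(theta); Area = 0.5 * theta_rad * GZ_max
Step 1 — GZ_max = 2.97 * sin(32°) = 2.97 * 0.529919 = 1.573859 m
Step 2 — theta_rad = 32 * pi/180 = 0.558505 rad
Step 3 — Area = 0.5 * 0.558505 * 1.573859 ≈ 0.43950 m·rad (5 s.f.)

0.43950 m·rad


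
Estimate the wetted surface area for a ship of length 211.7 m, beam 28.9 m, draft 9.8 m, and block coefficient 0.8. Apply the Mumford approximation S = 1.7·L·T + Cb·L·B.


Formula: S = 1.7*L*T + V/T with V = Cb*L*B*T, i.e. S = L * (1.7*T + Cb*B)
Step 1 — 1.7*T = 1.7 * 9.8 = 16.66 m
Step 2 — Cb*B = 0.8 * 28.9 = 23.12 m
Step 3 — 1.7*T + Cb*B = 16.66 + 23.12 = 39.78 m
Step 4 — S = 211.7 * 39.78 ≈ 8421.4 m^2 (5 s.f.)

8421.4 m^2


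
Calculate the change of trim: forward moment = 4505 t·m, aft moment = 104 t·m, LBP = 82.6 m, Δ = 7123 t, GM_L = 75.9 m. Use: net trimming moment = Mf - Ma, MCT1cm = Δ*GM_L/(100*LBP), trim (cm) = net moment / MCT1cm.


Formula: net trimming moment = Mf - Ma; MCT1cm = Δ*GM_L/(100*LBP); trim = net moment / MCT1cm
Step 1 — net trimming moment = 4505 - 104 = 4401 t·m
Step 2 — MCT1cm = 7123 * 75.9 / (100 * 82.6) = 65.4523 t·m/cm
Step 3 — trim = 4401 / 65.4523 ≈ 67.240 cm (5 s.f.)

67.240 cm


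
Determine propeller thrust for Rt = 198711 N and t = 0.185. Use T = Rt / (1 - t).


Formula: T = Rt / (1 - t)
Step 1 — (1 - t) = 1 - 0.185 = 0.815
Step 2 — T = 198711 / 0.815 ≈ 243820 N (5 s.f.)

243820 N


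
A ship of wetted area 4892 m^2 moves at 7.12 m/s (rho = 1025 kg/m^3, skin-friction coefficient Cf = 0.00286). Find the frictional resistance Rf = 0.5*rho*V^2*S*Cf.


Formula: Rf = 0.5 * rho * V^2 * S * Cf
Step 1 — V^2 = 7.12^2 = 50.6944
Step 2 — 0.5 * rho * V^2 = 0.5 * 1025 * 50.6944 = 25980.88
Step 3 — Rf = 25980.88 * 4892 * 0.00286 ≈ 363500 N (5 s.f.)

363500 N


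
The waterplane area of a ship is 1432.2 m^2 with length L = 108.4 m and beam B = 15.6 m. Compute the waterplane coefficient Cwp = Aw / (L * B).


Formula: Cwp = Aw / (L * B)
Step 1 — L * B = 108.4 * 15.6 = 1691.04 m^2
Step 2 — Cwp = 1432.2 / 1691.04 ≈ 0.84693 (5 s.f.)

0.84693


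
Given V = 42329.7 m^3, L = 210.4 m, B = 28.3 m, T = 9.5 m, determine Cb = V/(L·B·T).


Formula: Cb = V / (L * B * T)
Step 1 — L * B * T = 210.4 * 28.3 * 9.5 = 56566.04 m^3
Step 2 — Cb = 42329.7 / 56566.04 ≈ 0.74832 (5 s.f.)

0.74832


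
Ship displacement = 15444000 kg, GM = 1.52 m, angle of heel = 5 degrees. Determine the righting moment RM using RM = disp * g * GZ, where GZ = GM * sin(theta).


Formula: GZ = GM * sin(theta); RM = disp * g * GZ
Step 1 — GZ = 1.52 * sin(5°) = 1.52 * 0.087156 = 0.132477 m
Step 2 — RM = 15444000 * 9.81 * 0.132477 ≈ 20071000 N·m (5 s.f.)

20071000 N·m


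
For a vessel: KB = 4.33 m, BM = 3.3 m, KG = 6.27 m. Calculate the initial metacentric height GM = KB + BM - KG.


Formula: GM = KB + BM - KG
Step 1 — KM = KB + BM = 4.33 + 3.3 = 7.63 m
Step 2 — GM = KM - KG = 7.63 - 6.27 = 1.36 m

1.36 m


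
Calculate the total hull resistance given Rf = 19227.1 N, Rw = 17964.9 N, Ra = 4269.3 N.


Formula: Rt = Rf + Rw + Ra
Substituting: Rt = 19227.1 + 17964.9 + 4269.3
Result: Rt = 41461.3 N

41461.3 N


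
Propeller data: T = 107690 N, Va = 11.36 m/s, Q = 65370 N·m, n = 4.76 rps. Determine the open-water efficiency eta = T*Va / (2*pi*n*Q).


Formula: eta = T * Va / (2 * pi * n * Q)
Step 1 — numerator = T * Va = 107690 * 11.36 = 1223358.4
Step 2 — 2 * pi * n = 2 * pi * 4.76 = 29.907962
Step 3 — denominator = 29.907962 * 65370 = 1955083.48
Step 4 — eta = 1223358.4 / 1955083.48 ≈ 0.62573 (5 s.f.)

0.62573


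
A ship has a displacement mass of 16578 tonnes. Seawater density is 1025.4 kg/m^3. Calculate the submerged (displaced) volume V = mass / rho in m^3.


Formula: V = mass / rho
Step 1 — convert tonnes to kg: 16578 t * 1000 = 16578000 kg
Step 2 — V = 16578000 / 1025.4 ≈ 16167 m^3 (5 s.f.)

16167 m^3


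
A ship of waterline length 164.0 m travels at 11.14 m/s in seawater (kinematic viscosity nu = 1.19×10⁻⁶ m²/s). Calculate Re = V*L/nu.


Formula: Re = V * L / nu
Step 1 — V * L = 11.14 * 164.0 = 1826.96 m^2/s
Step 2 — Re = 1826.96 / 1.19e-6 = 1.54e+09

1.54e+09


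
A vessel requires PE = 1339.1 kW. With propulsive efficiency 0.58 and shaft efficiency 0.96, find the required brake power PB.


Formula: PB = PE / (eta_D * eta_S)
Step 1 — combined efficiency = eta_D * eta_S = 0.58 * 0.96 = 0.5568
Step 2 — PB = 1339.1 / 0.5568 ≈ 2405.0 kW (5 s.f.)

2405.0 kW


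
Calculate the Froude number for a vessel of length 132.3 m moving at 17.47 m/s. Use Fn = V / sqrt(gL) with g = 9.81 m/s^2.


Formula: Fn = V / sqrt(g * L)
Step 1 — g * L = 9.81 * 132.3 = 1297.863
Step 2 — sqrt(g * L) = sqrt(1297.863) = 36.025866
Step 3 — Fn = 17.47 / 36.025866 ≈ 0.48493 (5 s.f.)

0.48493


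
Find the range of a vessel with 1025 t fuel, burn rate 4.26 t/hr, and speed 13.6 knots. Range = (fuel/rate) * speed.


Formula: endurance = fuel / rate; range = endurance * speed
Step 1 — endurance = 1025 / 4.26 = 240.6103 hours
Step 2 — range = 240.6103 * 13.6 ≈ 3272.3 nautical miles (5 s.f.)

3272.3 NM


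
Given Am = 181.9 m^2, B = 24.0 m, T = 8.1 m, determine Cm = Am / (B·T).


Formula: Cm = Am / (B * T)
Step 1 — B * T = 24.0 * 8.1 = 194.4 m^2
Step 2 — Cm = 181.9 / 194.4 ≈ 0.93570 (5 s.f.)

0.93570


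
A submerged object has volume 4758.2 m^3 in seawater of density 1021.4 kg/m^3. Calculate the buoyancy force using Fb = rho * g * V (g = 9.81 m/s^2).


Formula: Fb = rho * g * V
Substituting: Fb = 1021.4 * 9.81 * 4758.2
Intermediate: 1021.4 * 9.81 = 10019.934
Result: Fb = 10019.934 * 4758.2 ≈ 47677000 N (5 s.f.)

47677000 N


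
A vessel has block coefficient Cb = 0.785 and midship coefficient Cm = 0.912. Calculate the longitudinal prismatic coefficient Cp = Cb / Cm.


Formula: Cp = Cb / Cm
Substituting: Cp = 0.785 / 0.912
Result: Cp ≈ 0.86075 (5 s.f.)

0.86075


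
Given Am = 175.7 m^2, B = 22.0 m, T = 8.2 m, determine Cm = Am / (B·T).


Formula: Cm = Am / (B * T)
Step 1 — B * T = 22.0 * 8.2 = 180.4 m^2
Step 2 — Cm = 175.7 / 180.4 ≈ 0.97395 (5 s.f.)

0.97395


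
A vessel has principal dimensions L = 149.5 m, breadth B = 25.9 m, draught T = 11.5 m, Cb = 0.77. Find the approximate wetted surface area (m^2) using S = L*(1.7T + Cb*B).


Formula: S = 1.7*L*T + V/T with V = Cb*L*B*T, i.e. S = L * (1.7*T + Cb*B)
Step 1 — 1.7*T = 1.7 * 11.5 = 19.55 m
Step 2 — Cb*B = 0.77 * 25.9 = 19.943 m
Step 3 — 1.7*T + Cb*B = 19.55 + 19.943 = 39.493 m
Step 4 — S = 149.5 * 39.493 ≈ 5904.2 m^2 (5 s.f.)

5904.2 m^2


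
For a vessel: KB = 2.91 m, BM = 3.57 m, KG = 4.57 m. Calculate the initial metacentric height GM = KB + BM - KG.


Formula: GM = KB + BM - KG
Step 1 — KM = KB + BM = 2.91 + 3.57 = 6.48 m
Step 2 — GM = KM - KG = 6.48 - 4.57 = 1.91 m

1.91 m


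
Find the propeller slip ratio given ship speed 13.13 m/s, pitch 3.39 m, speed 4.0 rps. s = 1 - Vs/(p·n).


Formula: s = 1 - Vs / (p * n)
Step 1 — p * n = 3.39 * 4.0 = 13.56
Step 2 — Vs / (p*n) = 13.13 / 13.56 = 0.968289 (6 d.p.)
Step 3 — s = 1 - 0.968289 = 0.031711

0.031711


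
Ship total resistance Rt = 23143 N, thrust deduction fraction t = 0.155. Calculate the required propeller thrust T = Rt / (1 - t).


Formula: T = Rt / (1 - t)
Step 1 — (1 - t) = 1 - 0.155 = 0.845
Step 2 — T = 23143 / 0.845 ≈ 27388 N (5 s.f.)

27388 N


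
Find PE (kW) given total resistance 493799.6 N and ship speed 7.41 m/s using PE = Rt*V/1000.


Formula: PE = Rt * V / 1000 (kW)
Step 1 — PE (W) = 493799.6 * 7.41 = 3659055.036 W
Step 2 — PE (kW) = 3659055.036 / 1000 ≈ 3659.1 kW (5 s.f.)

3659.1 kW


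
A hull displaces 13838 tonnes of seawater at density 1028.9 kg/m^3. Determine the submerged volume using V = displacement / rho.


Formula: V = mass / rho
Step 1 — convert tonnes to kg: 13838 t * 1000 = 13838000 kg
Step 2 — V = 13838000 / 1028.9 ≈ 13449 m^3 (5 s.f.)

13449 m^3


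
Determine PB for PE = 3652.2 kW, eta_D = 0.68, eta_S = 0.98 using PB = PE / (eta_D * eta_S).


Formula: PB = PE / (eta_D * eta_S)
Step 1 — combined efficiency = eta_D * eta_S = 0.68 * 0.98 = 0.6664
Step 2 — PB = 3652.2 / 0.6664 ≈ 5480.5 kW (5 s.f.)

5480.5 kW


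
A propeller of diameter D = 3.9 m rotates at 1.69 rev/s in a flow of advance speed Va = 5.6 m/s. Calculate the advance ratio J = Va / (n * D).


Formula: J = Va / (n * D)
Step 1 — n * D = 1.69 * 3.9 = 6.591
Step 2 — J = 5.6 / 6.591 ≈ 0.84964 (5 s.f.)

0.84964


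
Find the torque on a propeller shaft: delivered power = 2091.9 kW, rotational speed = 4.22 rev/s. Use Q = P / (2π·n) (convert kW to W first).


Formula: Q = P_W / (2 * pi * n)
Step 1 — P_W = 2091.9 kW * 1000 = 2091900.0 W
Step 2 — 2 * pi * n = 2 * pi * 4.22 = 26.515042
Step 3 — Q = 2091900.0 / 26.515042 ≈ 78895 N·m (5 s.f.)

78895 N·m


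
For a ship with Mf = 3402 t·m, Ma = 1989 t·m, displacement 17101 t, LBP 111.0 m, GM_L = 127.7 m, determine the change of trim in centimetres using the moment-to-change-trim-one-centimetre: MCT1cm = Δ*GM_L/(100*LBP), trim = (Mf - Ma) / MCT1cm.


Formula: net trimming moment = Mf - Ma; MCT1cm = Δ*GM_L/(100*LBP); trim = net moment / MCT1cm
Step 1 — net trimming moment = 3402 - 1989 = 1413 t·m
Step 2 — MCT1cm = 17101 * 127.7 / (100 * 111.0) = 196.7385 t·m/cm
Step 3 — trim = 1413 / 196.7385 ≈ 7.1821 cm (5 s.f.)

7.1821 cm


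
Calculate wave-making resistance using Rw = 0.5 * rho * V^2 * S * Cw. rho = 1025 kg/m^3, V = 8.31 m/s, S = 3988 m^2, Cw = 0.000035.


Formula: Rw = 0.5 * rho * V^2 * S * Cw
Step 1 — V^2 = 8.31^2 = 69.0561
Step 2 — 0.5 * rho * V^2 = 0.5 * 1025 * 69.0561 = 35391.25125
Step 3 — Rw = 35391.25125 * 3988 * 0.000035 ≈ 4939.9 N (5 s.f.)

4939.9 N


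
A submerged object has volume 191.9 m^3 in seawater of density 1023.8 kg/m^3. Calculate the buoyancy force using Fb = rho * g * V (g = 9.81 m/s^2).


Formula: Fb = rho * g * V
Substituting: Fb = 1023.8 * 9.81 * 191.9
Intermediate: 1023.8 * 9.81 = 10043.478
Result: Fb = 10043.478 * 191.9 ≈ 1927300 N (5 s.f.)

1927300 N


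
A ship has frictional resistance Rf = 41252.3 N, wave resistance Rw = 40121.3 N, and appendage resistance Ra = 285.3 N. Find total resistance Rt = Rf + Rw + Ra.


Formula: Rt = Rf + Rw + Ra
Substituting: Rt = 41252.3 + 40121.3 + 285.3
Result: Rt = 81658.9 N

81658.9 N


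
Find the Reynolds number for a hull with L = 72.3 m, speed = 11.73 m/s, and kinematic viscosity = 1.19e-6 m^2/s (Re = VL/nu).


Formula: Re = V * L / nu
Step 1 — V * L = 11.73 * 72.3 = 848.079 m^2/s
Step 2 — Re = 848.079 / 1.19e-6 = 7.13e+08

7.13e+08


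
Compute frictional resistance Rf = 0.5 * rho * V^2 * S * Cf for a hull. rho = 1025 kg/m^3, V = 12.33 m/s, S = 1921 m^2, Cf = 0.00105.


Formula: Rf = 0.5 * rho * V^2 * S * Cf
Step 1 — V^2 = 12.33^2 = 152.0289
Step 2 — 0.5 * rho * V^2 = 0.5 * 1025 * 152.0289 = 77914.81125
Step 3 — Rf = 77914.81125 * 1921 * 0.00105 ≈ 157160 N (5 s.f.)

157160 N
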